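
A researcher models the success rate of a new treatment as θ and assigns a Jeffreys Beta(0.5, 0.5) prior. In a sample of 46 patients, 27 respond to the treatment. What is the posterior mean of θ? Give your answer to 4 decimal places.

Observing 27 successes and 19 failures updates Beta(0.5, 0.5) by adding the success and failure counts to the two shape parameters: α = 0.5+27 = 27.5, β = 0.5+19 = 19.5.
E[θ | data] = 27.5/(27.5+19.5) = 0.5851.

Posterior mean ≈ 0.5851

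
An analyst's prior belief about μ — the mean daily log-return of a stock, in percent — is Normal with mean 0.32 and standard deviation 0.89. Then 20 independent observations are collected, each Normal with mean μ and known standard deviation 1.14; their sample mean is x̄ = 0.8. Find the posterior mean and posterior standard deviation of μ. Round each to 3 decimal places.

Posterior mean ≈ 0.764; posterior SD ≈ 0.245

Prior precision 1/τ₀² = 1/0.89² = 1.26247; data precision n/σ² = 20/1.14² = 15.3894.
Posterior precision = 1.26247 + 15.3894 = 16.6518, giving posterior SD = 1/√16.6518 = 0.245.
Posterior mean = (1.26247·0.32 + 15.3894·0.8) / 16.6518 = 0.764.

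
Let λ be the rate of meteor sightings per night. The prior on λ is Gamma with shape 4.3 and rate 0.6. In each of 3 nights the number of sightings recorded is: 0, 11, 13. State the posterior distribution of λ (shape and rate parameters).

Total count ∑xᵢ = 24 over n = 3 nights.
Gamma is conjugate to the Poisson likelihood: posterior is Gamma(shape = 4.3+24 = 28.3, rate = 0.6+3 = 3.6).

Posterior: Gamma(shape=28.3, rate=3.6)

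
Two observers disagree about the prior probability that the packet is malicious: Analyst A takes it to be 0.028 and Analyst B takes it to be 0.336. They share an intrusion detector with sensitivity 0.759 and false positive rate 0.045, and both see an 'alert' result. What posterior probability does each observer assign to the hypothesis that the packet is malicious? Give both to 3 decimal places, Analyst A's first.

Analyst A: 0.327; Analyst B: 0.895

The likelihood ratio for an 'alert' result is 0.759/0.045 = 16.867.
Analyst A: prior odds 0.028/0.972 = 0.028807; posterior odds 0.48587; posterior probability 0.327.
Analyst B: prior odds 0.336/0.664 = 0.50602; posterior odds 8.5349; posterior probability 0.895.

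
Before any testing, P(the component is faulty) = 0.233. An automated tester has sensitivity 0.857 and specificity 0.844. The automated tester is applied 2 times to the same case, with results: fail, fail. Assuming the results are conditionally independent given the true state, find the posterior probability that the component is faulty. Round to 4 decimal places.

With H the event that the component is faulty, the joint likelihood of the observed sequence is P(data|H) = 0.857·0.857 = 0.73445 and P(data|¬H) = 0.156·0.156 = 0.024336.
Bayes: P(H|data) = 0.233·0.73445 / (0.233·0.73445 + 0.767·0.024336) = 0.17113/0.18979 = 0.9017.

Posterior P(H) ≈ 0.9017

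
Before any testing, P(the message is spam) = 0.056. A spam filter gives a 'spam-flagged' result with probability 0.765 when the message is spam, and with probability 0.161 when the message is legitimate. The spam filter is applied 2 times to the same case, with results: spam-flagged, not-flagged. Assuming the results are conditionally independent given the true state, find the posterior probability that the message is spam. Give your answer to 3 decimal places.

Let H be the event that the message is spam; start with P(H) = 0.056. P('spam-flagged'|H) = 0.765, P('spam-flagged'|¬H) = 0.161.
Update on result 1 ('spam-flagged'): P(H) ← 0.765·0.0560 / (0.765·0.0560 + 0.161·0.9440) = 0.042840/0.19482 = 0.2199.
Update on result 2 ('not-flagged'): P(H) ← 0.235·0.2199 / (0.235·0.2199 + 0.839·0.7801) = 0.051674/0.70619 = 0.0732.

Posterior P(H) ≈ 0.073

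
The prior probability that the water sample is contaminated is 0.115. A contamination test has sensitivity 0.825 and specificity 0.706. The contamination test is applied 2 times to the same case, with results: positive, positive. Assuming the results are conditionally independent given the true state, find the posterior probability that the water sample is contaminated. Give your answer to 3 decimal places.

Posterior P(H) ≈ 0.506

With H the event that the water sample is contaminated, the joint likelihood of the observed sequence is P(data|H) = 0.825·0.825 = 0.68062 and P(data|¬H) = 0.294·0.294 = 0.086436.
Bayes: P(H|data) = 0.115·0.68062 / (0.115·0.68062 + 0.885·0.086436) = 0.078272/0.15477 = 0.5057.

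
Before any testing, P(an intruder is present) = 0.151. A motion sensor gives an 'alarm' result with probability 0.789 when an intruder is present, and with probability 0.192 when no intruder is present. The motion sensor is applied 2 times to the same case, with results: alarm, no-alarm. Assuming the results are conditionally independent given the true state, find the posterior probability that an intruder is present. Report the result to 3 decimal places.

Posterior P(H) ≈ 0.160

With H the event that an intruder is present, the joint likelihood of the observed sequence is P(data|H) = 0.789·0.211 = 0.16648 and P(data|¬H) = 0.192·0.808 = 0.15514.
Bayes: P(H|data) = 0.151·0.16648 / (0.151·0.16648 + 0.849·0.15514) = 0.025138/0.15685 = 0.1603.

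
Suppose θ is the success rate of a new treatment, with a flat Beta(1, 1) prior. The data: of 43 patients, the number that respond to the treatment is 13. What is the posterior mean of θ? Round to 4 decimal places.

Observing 13 successes and 30 failures updates Beta(1, 1) by adding the success and failure counts to the two shape parameters: α = 1+13 = 14, β = 1+30 = 31.
Posterior mean = α/(α+β) = 14/45 = 0.3111.

Posterior mean ≈ 0.3111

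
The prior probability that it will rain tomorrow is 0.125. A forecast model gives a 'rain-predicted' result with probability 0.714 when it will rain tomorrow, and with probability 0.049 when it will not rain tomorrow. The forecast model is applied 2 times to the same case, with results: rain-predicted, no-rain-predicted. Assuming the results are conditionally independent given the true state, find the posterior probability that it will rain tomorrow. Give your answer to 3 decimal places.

Posterior P(H) ≈ 0.385

With H the event that it will rain tomorrow, the joint likelihood of the observed sequence is P(data|H) = 0.714·0.286 = 0.20420 and P(data|¬H) = 0.049·0.951 = 0.046599.
Bayes: P(H|data) = 0.125·0.20420 / (0.125·0.20420 + 0.875·0.046599) = 0.025525/0.066300 = 0.3850.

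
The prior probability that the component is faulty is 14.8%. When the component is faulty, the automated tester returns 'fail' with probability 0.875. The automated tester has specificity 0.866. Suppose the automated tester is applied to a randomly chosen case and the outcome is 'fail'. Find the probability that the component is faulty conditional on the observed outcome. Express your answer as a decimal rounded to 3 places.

P(H | E) ≈ 0.531

Write H for 'the component is faulty'. Prior odds H:¬H = 0.148/0.852 = 0.17371. For the 'fail' outcome, the likelihood ratio is 0.875/0.134 = 6.5299.
Posterior odds = 0.17371 × 6.5299 = 1.1343, so P(H|E) = 1.1343/(1+1.1343) = 0.531.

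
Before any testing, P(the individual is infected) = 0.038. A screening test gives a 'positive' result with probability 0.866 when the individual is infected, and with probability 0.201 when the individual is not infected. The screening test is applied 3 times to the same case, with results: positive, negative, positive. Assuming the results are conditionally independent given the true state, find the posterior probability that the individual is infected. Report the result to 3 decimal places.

Posterior P(H) ≈ 0.110

Let H be the event that the individual is infected; start with P(H) = 0.038. P('positive'|H) = 0.866, P('positive'|¬H) = 0.201.
Update on result 1 ('positive'): P(H) ← 0.866·0.0380 / (0.866·0.0380 + 0.201·0.9620) = 0.032908/0.22627 = 0.1454.
Update on result 2 ('negative'): P(H) ← 0.134·0.1454 / (0.134·0.1454 + 0.799·0.8546) = 0.019489/0.70228 = 0.0278.
Update on result 3 ('positive'): P(H) ← 0.866·0.0278 / (0.866·0.0278 + 0.201·0.9722) = 0.024032/0.21945 = 0.1095.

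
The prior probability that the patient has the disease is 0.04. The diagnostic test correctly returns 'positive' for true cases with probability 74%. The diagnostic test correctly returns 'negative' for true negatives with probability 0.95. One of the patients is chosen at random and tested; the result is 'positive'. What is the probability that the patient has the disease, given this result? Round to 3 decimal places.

Let H be the event that the patient has the disease. P(H) = 0.04, so P(¬H) = 0.96. With E the 'positive' result, P(E|H) = 0.74 and P(E|¬H) = 0.05.
P(E) = 0.74·0.04 + 0.05·0.96 = 0.029600 + 0.048000 = 0.077600.
By Bayes' theorem, P(H|E) = 0.029600 / 0.077600 = 0.381.

P(H | E) ≈ 0.381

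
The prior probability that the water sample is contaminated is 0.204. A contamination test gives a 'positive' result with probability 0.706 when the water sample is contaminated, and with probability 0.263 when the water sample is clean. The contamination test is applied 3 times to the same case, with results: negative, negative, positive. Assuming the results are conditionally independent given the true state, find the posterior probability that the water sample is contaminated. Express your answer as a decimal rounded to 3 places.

Posterior P(H) ≈ 0.099

With H the event that the water sample is contaminated, the joint likelihood of the observed sequence is P(data|H) = 0.294·0.294·0.706 = 0.061024 and P(data|¬H) = 0.737·0.737·0.263 = 0.14285.
Bayes: P(H|data) = 0.204·0.061024 / (0.204·0.061024 + 0.796·0.14285) = 0.012449/0.12616 = 0.0987.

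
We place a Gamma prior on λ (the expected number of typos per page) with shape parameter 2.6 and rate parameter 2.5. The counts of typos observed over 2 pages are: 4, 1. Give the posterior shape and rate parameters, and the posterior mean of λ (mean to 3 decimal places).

Posterior: Gamma(shape=7.6, rate=4.5); mean ≈ 1.689

The Poisson likelihood adds the total count to the shape and the number of exposure periods to the rate. Here ∑xᵢ = 5 and n = 2, so shape 2.6→7.6 and rate 2.5→4.5.
Posterior mean = shape/rate = 7.6/4.5 = 1.689.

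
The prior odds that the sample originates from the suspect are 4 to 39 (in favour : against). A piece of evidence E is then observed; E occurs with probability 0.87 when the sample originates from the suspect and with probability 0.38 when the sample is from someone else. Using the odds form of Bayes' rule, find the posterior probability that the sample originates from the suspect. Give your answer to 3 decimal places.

Prior odds = 4/39 = 0.10256.
Likelihood ratio for E = 0.87/0.38 = 2.2895.
Posterior odds = prior odds × LR = 0.23482.
Posterior probability = odds/(1+odds) = 0.23482/1.2348 = 0.190.

Posterior probability ≈ 0.190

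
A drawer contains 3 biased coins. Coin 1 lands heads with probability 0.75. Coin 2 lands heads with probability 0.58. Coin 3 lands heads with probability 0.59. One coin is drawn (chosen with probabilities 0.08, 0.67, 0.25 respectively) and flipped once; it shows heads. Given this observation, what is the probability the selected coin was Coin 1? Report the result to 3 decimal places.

Tabulate prior·likelihood by source: [1] prior 0.08, lik 0.75, product 0.06000; [2] prior 0.67, lik 0.58, product 0.3886; [3] prior 0.25, lik 0.59, product 0.1475.
Normalizing constant = 0.59610; the posterior for Coin 1 is its product over the sum, 0.06000/0.59610 = 0.101.

Posterior probability ≈ 0.101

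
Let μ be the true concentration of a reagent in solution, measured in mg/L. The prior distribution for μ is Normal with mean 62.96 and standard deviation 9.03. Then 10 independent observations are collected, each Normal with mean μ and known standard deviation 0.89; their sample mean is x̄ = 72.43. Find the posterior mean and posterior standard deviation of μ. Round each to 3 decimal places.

With known σ, the Normal prior is conjugate. Weight on the data is w = (n/σ²)/(n/σ² + 1/τ₀²) = 12.6247/(12.6247+0.0122638) = 0.99903.
Posterior mean = w·x̄ + (1−w)·μ₀ = 0.99903·72.43 + 0.00097047·62.96 = 72.421. Posterior variance = 1/(12.6247+0.0122638) = 0.0791331, so SD = 0.281.

Posterior mean ≈ 72.421; posterior SD ≈ 0.281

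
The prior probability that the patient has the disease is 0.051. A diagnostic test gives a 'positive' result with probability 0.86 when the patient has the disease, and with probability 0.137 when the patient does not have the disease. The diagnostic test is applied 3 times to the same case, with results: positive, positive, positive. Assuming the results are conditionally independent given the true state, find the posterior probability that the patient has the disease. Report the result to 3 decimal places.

Posterior P(H) ≈ 0.930

With H the event that the patient has the disease, the joint likelihood of the observed sequence is P(data|H) = 0.86·0.86·0.86 = 0.63606 and P(data|¬H) = 0.137·0.137·0.137 = 0.0025714.
Bayes: P(H|data) = 0.051·0.63606 / (0.051·0.63606 + 0.949·0.0025714) = 0.032439/0.034879 = 0.9300.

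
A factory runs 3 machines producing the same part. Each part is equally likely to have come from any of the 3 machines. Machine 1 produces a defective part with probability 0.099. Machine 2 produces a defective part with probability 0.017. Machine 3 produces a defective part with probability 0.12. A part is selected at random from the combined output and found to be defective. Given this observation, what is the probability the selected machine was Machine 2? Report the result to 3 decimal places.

Tabulate prior·likelihood by source: [1] prior 0.333333, lik 0.099, product 0.03300; [2] prior 0.333333, lik 0.017, product 0.005667; [3] prior 0.333333, lik 0.12, product 0.04000.
Normalizing constant = 0.078667; the posterior for Machine 2 is its product over the sum, 0.005667/0.078667 = 0.072.

Posterior probability ≈ 0.072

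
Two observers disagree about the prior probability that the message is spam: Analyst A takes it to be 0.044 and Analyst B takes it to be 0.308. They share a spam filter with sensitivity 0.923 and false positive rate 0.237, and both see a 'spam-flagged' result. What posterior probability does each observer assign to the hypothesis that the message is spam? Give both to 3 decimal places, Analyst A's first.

P('+'|H) = 0.923, P('+'|¬H) = 0.237.
Analyst A: numerator 0.923·0.044 = 0.040612; evidence = 0.040612+0.237·0.956 = 0.26718; posterior = 0.152.
Analyst B: numerator 0.923·0.308 = 0.28428; evidence = 0.28428+0.237·0.692 = 0.44829; posterior = 0.634.

Analyst A: 0.152; Analyst B: 0.634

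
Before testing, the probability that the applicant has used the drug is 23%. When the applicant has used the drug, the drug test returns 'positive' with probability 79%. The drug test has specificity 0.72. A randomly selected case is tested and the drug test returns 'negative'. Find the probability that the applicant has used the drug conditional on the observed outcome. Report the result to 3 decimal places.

P(H | E) ≈ 0.080

Let H be the event that the applicant has used the drug. P(H) = 0.23, so P(¬H) = 0.77. With E the 'negative' result, P(E|H) = 0.21 and P(E|¬H) = 0.72.
P(E) = 0.21·0.23 + 0.72·0.77 = 0.048300 + 0.55440 = 0.60270.
By Bayes' theorem, P(H|E) = 0.048300 / 0.60270 = 0.080.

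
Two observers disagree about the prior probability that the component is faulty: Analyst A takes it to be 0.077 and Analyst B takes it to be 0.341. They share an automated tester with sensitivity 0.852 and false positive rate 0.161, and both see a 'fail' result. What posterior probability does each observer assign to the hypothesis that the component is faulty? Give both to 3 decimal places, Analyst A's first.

The likelihood ratio for a 'fail' result is 0.852/0.161 = 5.2919.
Analyst A: prior odds 0.077/0.923 = 0.083424; posterior odds 0.44147; posterior probability 0.306.
Analyst B: prior odds 0.341/0.659 = 0.51745; posterior odds 2.7383; posterior probability 0.732.

Analyst A: 0.306; Analyst B: 0.732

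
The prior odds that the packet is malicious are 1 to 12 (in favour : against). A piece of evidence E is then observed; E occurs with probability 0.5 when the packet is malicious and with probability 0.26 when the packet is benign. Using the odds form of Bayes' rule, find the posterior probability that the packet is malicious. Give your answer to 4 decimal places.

Posterior probability ≈ 0.1381

Prior odds = 1/12 = 0.083333.
Likelihood ratio for E = 0.5/0.26 = 1.9231.
Posterior odds = prior odds × LR = 0.16026.
Posterior probability = odds/(1+odds) = 0.16026/1.1603 = 0.1381.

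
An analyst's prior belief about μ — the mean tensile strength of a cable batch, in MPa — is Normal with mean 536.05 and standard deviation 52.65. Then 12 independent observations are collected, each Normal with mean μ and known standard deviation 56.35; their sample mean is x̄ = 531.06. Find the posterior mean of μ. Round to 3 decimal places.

Posterior mean ≈ 531.495

Prior precision 1/τ₀² = 1/52.65² = 0.00036075; data precision n/σ² = 12/56.35² = 0.00377914.
Posterior precision = 0.00036075 + 0.00377914 = 0.00413989.
Posterior mean = (0.00036075·536.05 + 0.00377914·531.06) / 0.00413989 = 531.495.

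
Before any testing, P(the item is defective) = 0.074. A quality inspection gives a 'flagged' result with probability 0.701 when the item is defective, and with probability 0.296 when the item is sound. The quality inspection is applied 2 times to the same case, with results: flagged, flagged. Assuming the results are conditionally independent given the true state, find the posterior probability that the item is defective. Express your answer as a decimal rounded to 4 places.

With H the event that the item is defective, the joint likelihood of the observed sequence is P(data|H) = 0.701·0.701 = 0.49140 and P(data|¬H) = 0.296·0.296 = 0.087616.
Bayes: P(H|data) = 0.074·0.49140 / (0.074·0.49140 + 0.926·0.087616) = 0.036364/0.11750 = 0.3095.

Posterior P(H) ≈ 0.3095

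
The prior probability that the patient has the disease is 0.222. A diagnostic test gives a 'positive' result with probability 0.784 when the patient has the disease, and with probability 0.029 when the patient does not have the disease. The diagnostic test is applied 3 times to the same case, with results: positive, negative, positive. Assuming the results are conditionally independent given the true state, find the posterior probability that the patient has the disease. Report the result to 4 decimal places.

With H the event that the patient has the disease, the joint likelihood of the observed sequence is P(data|H) = 0.784·0.216·0.784 = 0.13277 and P(data|¬H) = 0.029·0.971·0.029 = 0.00081661.
Bayes: P(H|data) = 0.222·0.13277 / (0.222·0.13277 + 0.778·0.00081661) = 0.029474/0.030109 = 0.9789.

Posterior P(H) ≈ 0.9789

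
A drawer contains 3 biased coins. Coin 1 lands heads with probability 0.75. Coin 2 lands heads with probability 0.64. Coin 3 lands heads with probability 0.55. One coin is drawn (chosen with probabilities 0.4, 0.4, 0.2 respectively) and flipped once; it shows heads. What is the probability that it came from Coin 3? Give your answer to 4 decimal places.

Posterior probability ≈ 0.1652

P(heads|C1) = 0.75; P(heads|C2) = 0.64; P(heads|C3) = 0.55.
Prior × likelihood for each source: 0.4·0.75=0.3000, 0.4·0.64=0.2560, 0.2·0.55=0.1100. Summing gives P(heads) = 0.66600.
P(Coin 3 | heads) = 0.1100 / 0.66600 = 0.1652.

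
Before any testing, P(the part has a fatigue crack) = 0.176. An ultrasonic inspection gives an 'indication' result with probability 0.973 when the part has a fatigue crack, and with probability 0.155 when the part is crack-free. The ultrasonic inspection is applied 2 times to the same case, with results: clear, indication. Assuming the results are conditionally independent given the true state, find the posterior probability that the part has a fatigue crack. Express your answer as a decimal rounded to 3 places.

Posterior P(H) ≈ 0.041

With H the event that the part has a fatigue crack, the joint likelihood of the observed sequence is P(data|H) = 0.027·0.973 = 0.026271 and P(data|¬H) = 0.845·0.155 = 0.13098.
Bayes: P(H|data) = 0.176·0.026271 / (0.176·0.026271 + 0.824·0.13098) = 0.0046237/0.11255 = 0.0411.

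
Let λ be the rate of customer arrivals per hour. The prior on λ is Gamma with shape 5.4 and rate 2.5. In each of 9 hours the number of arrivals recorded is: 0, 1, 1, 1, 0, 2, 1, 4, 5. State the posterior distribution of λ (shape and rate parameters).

Total count ∑xᵢ = 15 over n = 9 hours.
Gamma is conjugate to the Poisson likelihood: posterior is Gamma(shape = 5.4+15 = 20.4, rate = 2.5+9 = 11.5).

Posterior: Gamma(shape=20.4, rate=11.5)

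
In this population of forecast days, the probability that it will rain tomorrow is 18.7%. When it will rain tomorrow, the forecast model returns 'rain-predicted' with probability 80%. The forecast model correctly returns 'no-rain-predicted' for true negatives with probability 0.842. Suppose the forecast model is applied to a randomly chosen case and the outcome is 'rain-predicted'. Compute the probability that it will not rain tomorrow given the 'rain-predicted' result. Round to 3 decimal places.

Let H be the event that it will rain tomorrow. P(H) = 0.187, so P(¬H) = 0.813. With E the 'rain-predicted' result, P(E|H) = 0.8 and P(E|¬H) = 0.158.
P(E) = 0.8·0.187 + 0.158·0.813 = 0.14960 + 0.12845 = 0.27805.
By Bayes' theorem, P(H|E) = 0.14960 / 0.27805 = 0.538. Hence P(¬H|E) = 1 − 0.538 = 0.462.

P(¬H | E) ≈ 0.462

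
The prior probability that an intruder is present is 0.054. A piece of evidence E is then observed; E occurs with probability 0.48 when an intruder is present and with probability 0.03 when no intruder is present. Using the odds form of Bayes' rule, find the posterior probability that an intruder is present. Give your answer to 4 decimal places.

Posterior probability ≈ 0.4773

Prior odds = 0.054/(1−0.054) = 0.057082.
Likelihood ratio for E = 0.48/0.03 = 16.000.
Posterior odds = prior odds × LR = 0.91332.
Posterior probability = odds/(1+odds) = 0.91332/1.9133 = 0.4773.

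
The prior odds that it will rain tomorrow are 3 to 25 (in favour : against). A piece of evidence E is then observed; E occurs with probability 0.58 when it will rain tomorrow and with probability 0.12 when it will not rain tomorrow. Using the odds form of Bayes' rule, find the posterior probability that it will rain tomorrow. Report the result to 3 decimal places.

Posterior probability ≈ 0.367

Prior odds = 3/25 = 0.12000. In log-odds, ln(0.12000) = -2.1203.
Add log likelihood ratio: ln(4.8333) = 1.5755.
Posterior log-odds = -0.54473, so posterior odds = exp(-0.54473) = 0.58000. Converting, P(H|E) = 0.58000/1.5800 = 0.367.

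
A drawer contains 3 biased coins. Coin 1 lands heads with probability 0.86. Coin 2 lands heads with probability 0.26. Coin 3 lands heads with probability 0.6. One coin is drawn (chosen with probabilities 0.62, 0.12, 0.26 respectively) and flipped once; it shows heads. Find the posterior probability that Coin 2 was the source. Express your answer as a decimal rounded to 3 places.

Posterior probability ≈ 0.043

Tabulate prior·likelihood by source: [1] prior 0.62, lik 0.86, product 0.5332; [2] prior 0.12, lik 0.26, product 0.03120; [3] prior 0.26, lik 0.6, product 0.1560.
Normalizing constant = 0.72040; the posterior for Coin 2 is its product over the sum, 0.03120/0.72040 = 0.043.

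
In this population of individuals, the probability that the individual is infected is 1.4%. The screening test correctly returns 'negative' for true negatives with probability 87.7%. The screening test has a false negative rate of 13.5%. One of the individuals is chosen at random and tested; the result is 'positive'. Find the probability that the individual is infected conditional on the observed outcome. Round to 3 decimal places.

Let H be the event that the individual is infected. P(H) = 0.014, so P(¬H) = 0.986. With E the 'positive' result, P(E|H) = 0.865 and P(E|¬H) = 0.123.
P(E) = 0.865·0.014 + 0.123·0.986 = 0.012110 + 0.12128 = 0.13339.
By Bayes' theorem, P(H|E) = 0.012110 / 0.13339 = 0.091.

P(H | E) ≈ 0.091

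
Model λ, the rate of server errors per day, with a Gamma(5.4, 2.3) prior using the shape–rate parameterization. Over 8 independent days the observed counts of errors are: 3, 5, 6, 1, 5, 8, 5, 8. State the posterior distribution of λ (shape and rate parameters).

The Poisson likelihood adds the total count to the shape and the number of exposure periods to the rate. Here ∑xᵢ = 41 and n = 8, so shape 5.4→46.4 and rate 2.3→10.3.

Posterior: Gamma(shape=46.4, rate=10.3)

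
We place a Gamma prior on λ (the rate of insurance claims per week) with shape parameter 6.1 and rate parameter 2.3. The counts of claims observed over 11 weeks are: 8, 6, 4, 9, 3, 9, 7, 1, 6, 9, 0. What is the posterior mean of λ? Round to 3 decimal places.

The Poisson likelihood adds the total count to the shape and the number of exposure periods to the rate. Here ∑xᵢ = 62 and n = 11, so shape 6.1→68.1 and rate 2.3→13.3.
Posterior mean = shape/rate = 68.1/13.3 = 5.120.

Posterior mean ≈ 5.120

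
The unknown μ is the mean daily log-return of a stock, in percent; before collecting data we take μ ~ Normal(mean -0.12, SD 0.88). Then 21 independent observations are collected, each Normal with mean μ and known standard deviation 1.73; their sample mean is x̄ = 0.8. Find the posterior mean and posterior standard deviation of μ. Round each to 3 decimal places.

With known σ, the Normal prior is conjugate. Weight on the data is w = (n/σ²)/(n/σ² + 1/τ₀²) = 7.01661/(7.01661+1.29132) = 0.84457.
Posterior mean = w·x̄ + (1−w)·μ₀ = 0.84457·0.8 + 0.15543·-0.12 = 0.657. Posterior variance = 1/(7.01661+1.29132) = 0.120367, so SD = 0.347.

Posterior mean ≈ 0.657; posterior SD ≈ 0.347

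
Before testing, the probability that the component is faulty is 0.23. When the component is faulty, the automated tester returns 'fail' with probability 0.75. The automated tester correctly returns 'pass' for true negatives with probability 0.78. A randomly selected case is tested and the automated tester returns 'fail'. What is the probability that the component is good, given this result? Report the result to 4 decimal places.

Write H for 'the component is faulty'. Prior odds H:¬H = 0.23/0.77 = 0.29870. For the 'fail' outcome, the likelihood ratio is 0.75/0.22 = 3.4091.
Posterior odds = 0.29870 × 3.4091 = 1.0183, so P(H|E) = 1.0183/(1+1.0183) = 0.5045. Then P(¬H|E) = 1 − 0.5045 = 0.4955.

P(¬H | E) ≈ 0.4955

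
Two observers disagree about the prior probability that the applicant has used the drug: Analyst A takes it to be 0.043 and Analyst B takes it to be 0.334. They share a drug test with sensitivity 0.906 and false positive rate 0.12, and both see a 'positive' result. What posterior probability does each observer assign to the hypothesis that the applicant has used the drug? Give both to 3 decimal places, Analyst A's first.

The likelihood ratio for a 'positive' result is 0.906/0.12 = 7.5500.
Analyst A: prior odds 0.043/0.957 = 0.044932; posterior odds 0.33924; posterior probability 0.253.
Analyst B: prior odds 0.334/0.666 = 0.50150; posterior odds 3.7863; posterior probability 0.791.

Analyst A: 0.253; Analyst B: 0.791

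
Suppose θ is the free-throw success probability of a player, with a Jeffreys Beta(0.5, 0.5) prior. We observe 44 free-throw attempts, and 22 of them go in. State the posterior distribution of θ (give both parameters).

Posterior: Beta(22.5, 22.5)

Observing 22 successes and 22 failures updates Beta(0.5, 0.5) by adding the success and failure counts to the two shape parameters: α = 0.5+22 = 22.5, β = 0.5+22 = 22.5.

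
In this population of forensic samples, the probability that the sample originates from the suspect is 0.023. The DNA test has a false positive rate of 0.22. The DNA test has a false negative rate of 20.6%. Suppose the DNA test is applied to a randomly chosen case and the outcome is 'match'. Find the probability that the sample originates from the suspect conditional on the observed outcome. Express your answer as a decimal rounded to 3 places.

Let H be the event that the sample originates from the suspect. P(H) = 0.023, so P(¬H) = 0.977. With E the 'match' result, P(E|H) = 0.794 and P(E|¬H) = 0.22.
P(E) = 0.794·0.023 + 0.22·0.977 = 0.018262 + 0.21494 = 0.23320.
By Bayes' theorem, P(H|E) = 0.018262 / 0.23320 = 0.078.

P(H | E) ≈ 0.078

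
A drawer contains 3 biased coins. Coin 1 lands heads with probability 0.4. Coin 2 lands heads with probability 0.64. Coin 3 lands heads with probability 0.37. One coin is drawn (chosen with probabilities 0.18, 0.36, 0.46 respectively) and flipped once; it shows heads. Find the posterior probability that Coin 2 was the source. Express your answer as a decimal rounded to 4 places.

Posterior probability ≈ 0.4875

Tabulate prior·likelihood by source: [1] prior 0.18, lik 0.4, product 0.07200; [2] prior 0.36, lik 0.64, product 0.2304; [3] prior 0.46, lik 0.37, product 0.1702.
Normalizing constant = 0.47260; the posterior for Coin 2 is its product over the sum, 0.2304/0.47260 = 0.4875.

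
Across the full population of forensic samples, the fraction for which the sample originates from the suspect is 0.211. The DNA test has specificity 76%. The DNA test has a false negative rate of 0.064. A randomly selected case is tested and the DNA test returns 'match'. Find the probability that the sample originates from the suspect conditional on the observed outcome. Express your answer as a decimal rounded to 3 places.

Write H for 'the sample originates from the suspect'. Prior odds H:¬H = 0.211/0.789 = 0.26743. For the 'match' outcome, the likelihood ratio is 0.936/0.24 = 3.9000.
Posterior odds = 0.26743 × 3.9000 = 1.0430, so P(H|E) = 1.0430/(1+1.0430) = 0.511.

P(H | E) ≈ 0.511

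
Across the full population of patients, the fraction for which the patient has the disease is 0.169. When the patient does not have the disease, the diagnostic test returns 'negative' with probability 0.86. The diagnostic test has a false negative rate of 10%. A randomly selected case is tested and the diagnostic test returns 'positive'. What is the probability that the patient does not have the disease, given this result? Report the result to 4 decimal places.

P(¬H | E) ≈ 0.4334

Write H for 'the patient has the disease'. Prior odds H:¬H = 0.169/0.831 = 0.20337. For the 'positive' outcome, the likelihood ratio is 0.9/0.14 = 6.4286.
Posterior odds = 0.20337 × 6.4286 = 1.3074, so P(H|E) = 1.3074/(1+1.3074) = 0.5666. Then P(¬H|E) = 1 − 0.5666 = 0.4334.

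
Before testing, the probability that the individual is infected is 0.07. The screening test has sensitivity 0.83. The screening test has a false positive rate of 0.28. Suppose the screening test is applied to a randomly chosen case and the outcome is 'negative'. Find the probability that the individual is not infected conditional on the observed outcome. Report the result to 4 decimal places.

P(¬H | E) ≈ 0.9825

Write H for 'the individual is infected'. Prior odds H:¬H = 0.07/0.93 = 0.075269. For the 'negative' outcome, the likelihood ratio is 0.17/0.72 = 0.23611.
Posterior odds = 0.075269 × 0.23611 = 0.017772, so P(H|E) = 0.017772/(1+0.017772) = 0.0175. Then P(¬H|E) = 1 − 0.0175 = 0.9825.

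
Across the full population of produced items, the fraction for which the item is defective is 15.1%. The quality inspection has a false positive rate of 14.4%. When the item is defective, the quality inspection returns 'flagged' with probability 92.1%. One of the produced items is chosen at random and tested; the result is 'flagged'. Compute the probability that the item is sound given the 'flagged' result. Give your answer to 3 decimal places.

Let H be the event that the item is defective. P(H) = 0.151, so P(¬H) = 0.849. With E the 'flagged' result, P(E|H) = 0.921 and P(E|¬H) = 0.144.
P(E) = 0.921·0.151 + 0.144·0.849 = 0.13907 + 0.12226 = 0.26133.
By Bayes' theorem, P(H|E) = 0.13907 / 0.26133 = 0.532. Hence P(¬H|E) = 1 − 0.532 = 0.468.

P(¬H | E) ≈ 0.468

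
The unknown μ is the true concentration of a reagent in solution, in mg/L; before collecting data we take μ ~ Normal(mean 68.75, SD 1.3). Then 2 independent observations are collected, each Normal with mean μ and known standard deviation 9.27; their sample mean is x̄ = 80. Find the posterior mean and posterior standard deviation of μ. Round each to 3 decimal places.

Posterior mean ≈ 69.176; posterior SD ≈ 1.275

Prior precision 1/τ₀² = 1/1.3² = 0.591716; data precision n/σ² = 2/9.27² = 0.0232740.
Posterior precision = 0.591716 + 0.0232740 = 0.614990, giving posterior SD = 1/√0.614990 = 1.275.
Posterior mean = (0.591716·68.75 + 0.0232740·80) / 0.614990 = 69.176.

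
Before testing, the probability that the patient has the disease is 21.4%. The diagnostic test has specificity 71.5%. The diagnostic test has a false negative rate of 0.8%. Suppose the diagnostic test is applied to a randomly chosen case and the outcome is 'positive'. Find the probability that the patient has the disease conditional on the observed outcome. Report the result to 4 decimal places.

P(H | E) ≈ 0.4866

Let H be the event that the patient has the disease. P(H) = 0.214, so P(¬H) = 0.786. With E the 'positive' result, P(E|H) = 0.992 and P(E|¬H) = 0.285.
P(E) = 0.992·0.214 + 0.285·0.786 = 0.21229 + 0.22401 = 0.43630.
By Bayes' theorem, P(H|E) = 0.21229 / 0.43630 = 0.4866.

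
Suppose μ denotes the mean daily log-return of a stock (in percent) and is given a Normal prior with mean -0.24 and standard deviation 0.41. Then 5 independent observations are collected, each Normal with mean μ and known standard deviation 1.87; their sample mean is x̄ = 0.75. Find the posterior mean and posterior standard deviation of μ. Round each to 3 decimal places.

Posterior mean ≈ -0.048; posterior SD ≈ 0.368

With known σ, the Normal prior is conjugate. Weight on the data is w = (n/σ²)/(n/σ² + 1/τ₀²) = 1.42984/(1.42984+5.94884) = 0.19378.
Posterior mean = w·x̄ + (1−w)·μ₀ = 0.19378·0.75 + 0.80622·-0.24 = -0.048. Posterior variance = 1/(1.42984+5.94884) = 0.135526, so SD = 0.368.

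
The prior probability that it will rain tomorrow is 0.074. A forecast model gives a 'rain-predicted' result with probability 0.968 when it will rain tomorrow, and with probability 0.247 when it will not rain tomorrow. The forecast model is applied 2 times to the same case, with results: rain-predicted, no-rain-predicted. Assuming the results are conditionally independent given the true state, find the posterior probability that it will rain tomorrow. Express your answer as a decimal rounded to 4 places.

Posterior P(H) ≈ 0.0131

With H the event that it will rain tomorrow, the joint likelihood of the observed sequence is P(data|H) = 0.968·0.032 = 0.030976 and P(data|¬H) = 0.247·0.753 = 0.18599.
Bayes: P(H|data) = 0.074·0.030976 / (0.074·0.030976 + 0.926·0.18599) = 0.0022922/0.17452 = 0.0131.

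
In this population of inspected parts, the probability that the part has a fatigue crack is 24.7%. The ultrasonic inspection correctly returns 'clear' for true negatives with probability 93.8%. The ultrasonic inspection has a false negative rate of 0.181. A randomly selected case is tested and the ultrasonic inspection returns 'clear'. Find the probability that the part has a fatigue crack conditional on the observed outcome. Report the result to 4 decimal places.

P(H | E) ≈ 0.0595

Write H for 'the part has a fatigue crack'. Prior odds H:¬H = 0.247/0.753 = 0.32802. For the 'clear' outcome, the likelihood ratio is 0.181/0.938 = 0.19296.
Posterior odds = 0.32802 × 0.19296 = 0.063296, so P(H|E) = 0.063296/(1+0.063296) = 0.0595.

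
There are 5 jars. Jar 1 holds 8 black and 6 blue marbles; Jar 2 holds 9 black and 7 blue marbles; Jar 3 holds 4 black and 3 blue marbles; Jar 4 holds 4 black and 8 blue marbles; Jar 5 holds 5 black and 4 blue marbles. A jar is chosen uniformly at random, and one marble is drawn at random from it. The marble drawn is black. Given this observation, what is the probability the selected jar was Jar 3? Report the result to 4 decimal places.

P(black|Jar 1) = 0.5714; P(black|Jar 2) = 0.5625; P(black|Jar 3) = 0.5714; P(black|Jar 4) = 0.3333; P(black|Jar 5) = 0.5556.
Prior × likelihood for each source: 0.2·0.5714=0.1143, 0.2·0.5625=0.1125, 0.2·0.5714=0.1143, 0.2·0.3333=0.06667, 0.2·0.5556=0.1111. Summing gives P(black) = 0.51885.
P(Jar 3 | black) = 0.1143 / 0.51885 = 0.2203.

Posterior probability ≈ 0.2203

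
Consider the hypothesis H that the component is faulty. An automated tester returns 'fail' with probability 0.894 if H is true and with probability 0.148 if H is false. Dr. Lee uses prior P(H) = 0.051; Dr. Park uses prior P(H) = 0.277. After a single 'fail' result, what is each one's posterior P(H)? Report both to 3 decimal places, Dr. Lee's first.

Dr. Lee: 0.245; Dr. Park: 0.698

The likelihood ratio for a 'fail' result is 0.894/0.148 = 6.0405.
Dr. Lee: prior odds 0.051/0.949 = 0.053741; posterior odds 0.32462; posterior probability 0.245.
Dr. Park: prior odds 0.277/0.723 = 0.38313; posterior odds 2.3143; posterior probability 0.698.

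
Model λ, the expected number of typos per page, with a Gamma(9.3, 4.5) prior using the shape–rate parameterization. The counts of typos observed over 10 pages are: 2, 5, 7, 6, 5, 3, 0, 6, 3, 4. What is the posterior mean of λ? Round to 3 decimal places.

The Poisson likelihood adds the total count to the shape and the number of exposure periods to the rate. Here ∑xᵢ = 41 and n = 10, so shape 9.3→50.3 and rate 4.5→14.5.
E[λ | data] = 50.3/14.5 = 3.469.

Posterior mean ≈ 3.469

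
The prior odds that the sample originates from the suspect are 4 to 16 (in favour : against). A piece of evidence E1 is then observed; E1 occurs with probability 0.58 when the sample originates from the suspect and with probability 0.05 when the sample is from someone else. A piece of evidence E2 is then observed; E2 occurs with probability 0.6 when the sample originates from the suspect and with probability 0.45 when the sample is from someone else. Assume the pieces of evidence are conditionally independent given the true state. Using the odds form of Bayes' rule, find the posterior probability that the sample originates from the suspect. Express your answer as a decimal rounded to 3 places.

Posterior probability ≈ 0.795

Prior odds = 4/16 = 0.25000.
Likelihood ratio for E1 = 0.58/0.05 = 11.600.
Likelihood ratio for E2 = 0.6/0.45 = 1.3333.
Posterior odds = prior odds × LR₁ × LR₂ = 3.8667.
Posterior probability = odds/(1+odds) = 3.8667/4.8667 = 0.795.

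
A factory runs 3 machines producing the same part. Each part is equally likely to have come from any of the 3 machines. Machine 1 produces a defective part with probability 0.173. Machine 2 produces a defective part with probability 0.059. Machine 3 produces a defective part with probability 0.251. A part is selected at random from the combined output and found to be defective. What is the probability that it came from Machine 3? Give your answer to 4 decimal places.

P(defective|M1) = 0.173; P(defective|M2) = 0.059; P(defective|M3) = 0.251.
Prior × likelihood for each source: 0.333333·0.173=0.05767, 0.333333·0.059=0.01967, 0.333333·0.251=0.08367. Summing gives P(defective) = 0.16100.
P(Machine 3 | defective) = 0.08367 / 0.16100 = 0.5197.

Posterior probability ≈ 0.5197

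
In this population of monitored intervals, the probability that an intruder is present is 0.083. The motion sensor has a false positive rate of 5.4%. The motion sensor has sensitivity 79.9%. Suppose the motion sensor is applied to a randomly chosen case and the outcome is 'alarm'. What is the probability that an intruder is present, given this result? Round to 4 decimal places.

P(H | E) ≈ 0.5725

Write H for 'an intruder is present'. Prior odds H:¬H = 0.083/0.917 = 0.090513. For the 'alarm' outcome, the likelihood ratio is 0.799/0.054 = 14.796.
Posterior odds = 0.090513 × 14.796 = 1.3393, so P(H|E) = 1.3393/(1+1.3393) = 0.5725.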